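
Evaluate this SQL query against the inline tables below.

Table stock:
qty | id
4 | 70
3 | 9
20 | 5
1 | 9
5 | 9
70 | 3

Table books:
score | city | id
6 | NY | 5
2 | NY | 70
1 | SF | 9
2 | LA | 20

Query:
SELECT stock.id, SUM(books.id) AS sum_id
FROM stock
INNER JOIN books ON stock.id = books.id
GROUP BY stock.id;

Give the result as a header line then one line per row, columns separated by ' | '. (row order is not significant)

After JOIN books (5 rows):
stock.qty | stock.id | books.score | books.city | books.id
4 | 70 | 2 | NY | 70
3 | 9 | 1 | SF | 9
20 | 5 | 6 | NY | 5
1 | 9 | 1 | SF | 9
5 | 9 | 1 | SF | 9
After GROUP BY (3 rows):
stock.id | sum_id
70 | 70
9 | 27
5 | 5

== RESULT ==
stock.id | sum_id
70 | 70
9 | 27
5 | 5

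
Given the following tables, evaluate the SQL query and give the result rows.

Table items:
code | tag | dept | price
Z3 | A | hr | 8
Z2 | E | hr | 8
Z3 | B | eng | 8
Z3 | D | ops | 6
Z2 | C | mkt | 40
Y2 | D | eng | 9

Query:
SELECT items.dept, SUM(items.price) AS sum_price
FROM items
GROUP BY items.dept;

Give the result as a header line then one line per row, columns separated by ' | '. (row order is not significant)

== RESULT ==
items.dept | sum_price
hr | 16
eng | 17
ops | 6
mkt | 40

Derivation:
After GROUP BY (4 rows):
items.dept | sum_price
hr | 16
eng | 17
ops | 6
mkt | 40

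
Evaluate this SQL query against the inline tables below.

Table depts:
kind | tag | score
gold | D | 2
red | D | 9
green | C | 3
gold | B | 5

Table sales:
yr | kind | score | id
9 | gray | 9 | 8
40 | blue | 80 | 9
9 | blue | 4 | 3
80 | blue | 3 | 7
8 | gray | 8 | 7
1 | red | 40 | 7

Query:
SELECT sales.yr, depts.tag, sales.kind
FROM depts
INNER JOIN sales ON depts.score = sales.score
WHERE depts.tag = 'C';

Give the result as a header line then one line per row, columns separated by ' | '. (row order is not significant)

After JOIN sales (2 rows):
depts.kind | depts.tag | depts.score | sales.yr | sales.kind | sales.score | sales.id
red | D | 9 | 9 | gray | 9 | 8
green | C | 3 | 80 | blue | 3 | 7
After WHERE (1 rows):
depts.kind | depts.tag | depts.score | sales.yr | sales.kind | sales.score | sales.id
green | C | 3 | 80 | blue | 3 | 7
After SELECT (1 rows):
sales.yr | depts.tag | sales.kind
80 | C | blue

== RESULT ==
sales.yr | depts.tag | sales.kind
80 | C | blue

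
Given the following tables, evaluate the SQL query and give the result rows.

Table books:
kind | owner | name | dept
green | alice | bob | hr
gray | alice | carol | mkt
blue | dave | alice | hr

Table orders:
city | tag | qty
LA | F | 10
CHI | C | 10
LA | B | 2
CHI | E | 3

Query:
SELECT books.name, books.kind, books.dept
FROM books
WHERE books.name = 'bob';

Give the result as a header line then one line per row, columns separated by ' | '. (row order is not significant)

After WHERE (1 rows):
books.kind | books.owner | books.name | books.dept
green | alice | bob | hr
After SELECT (1 rows):
books.name | books.kind | books.dept
bob | green | hr

== RESULT ==
books.name | books.kind | books.dept
bob | green | hr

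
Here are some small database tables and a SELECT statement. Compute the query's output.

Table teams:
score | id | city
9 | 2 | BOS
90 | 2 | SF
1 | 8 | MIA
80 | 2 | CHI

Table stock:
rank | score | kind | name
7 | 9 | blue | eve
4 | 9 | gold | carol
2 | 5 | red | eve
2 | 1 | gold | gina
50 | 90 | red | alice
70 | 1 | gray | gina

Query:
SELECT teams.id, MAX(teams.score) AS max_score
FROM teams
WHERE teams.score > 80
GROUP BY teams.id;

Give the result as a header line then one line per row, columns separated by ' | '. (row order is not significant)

After WHERE (1 rows):
teams.score | teams.id | teams.city
90 | 2 | SF
After GROUP BY (1 rows):
teams.id | max_score
2 | 90

== RESULT ==
teams.id | max_score
2 | 90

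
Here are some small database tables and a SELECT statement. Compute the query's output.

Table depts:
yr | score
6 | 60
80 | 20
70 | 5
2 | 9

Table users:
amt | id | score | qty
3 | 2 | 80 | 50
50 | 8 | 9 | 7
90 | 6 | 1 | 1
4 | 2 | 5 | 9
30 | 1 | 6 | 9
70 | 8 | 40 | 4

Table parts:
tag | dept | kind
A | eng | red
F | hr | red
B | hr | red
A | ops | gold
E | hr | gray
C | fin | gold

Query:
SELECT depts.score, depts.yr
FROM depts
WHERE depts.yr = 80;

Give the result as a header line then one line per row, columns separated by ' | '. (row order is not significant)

== RESULT ==
depts.score | depts.yr
20 | 80

Derivation:
After WHERE (1 rows):
depts.yr | depts.score
80 | 20
After SELECT (1 rows):
depts.score | depts.yr
20 | 80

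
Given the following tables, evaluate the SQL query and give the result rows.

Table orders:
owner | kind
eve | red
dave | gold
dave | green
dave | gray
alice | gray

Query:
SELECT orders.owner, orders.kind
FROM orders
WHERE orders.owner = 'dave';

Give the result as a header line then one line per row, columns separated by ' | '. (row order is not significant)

After WHERE (3 rows):
orders.owner | orders.kind
dave | gold
dave | green
dave | gray
After SELECT (3 rows):
orders.owner | orders.kind
dave | gold
dave | green
dave | gray

== RESULT ==
orders.owner | orders.kind
dave | gold
dave | green
dave | gray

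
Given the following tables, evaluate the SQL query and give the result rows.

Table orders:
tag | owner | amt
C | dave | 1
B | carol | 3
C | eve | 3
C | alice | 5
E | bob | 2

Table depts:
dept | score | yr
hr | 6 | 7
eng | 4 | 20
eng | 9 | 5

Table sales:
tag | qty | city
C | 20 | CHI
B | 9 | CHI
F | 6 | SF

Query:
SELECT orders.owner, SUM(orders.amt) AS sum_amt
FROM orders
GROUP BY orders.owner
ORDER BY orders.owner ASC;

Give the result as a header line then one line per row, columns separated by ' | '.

== RESULT ==
orders.owner | sum_amt
alice | 5
bob | 2
carol | 3
dave | 1
eve | 3

Derivation:
After GROUP BY (5 rows):
orders.owner | sum_amt
dave | 1
carol | 3
eve | 3
alice | 5
bob | 2
After ORDER BY (5 rows):
orders.owner | sum_amt
alice | 5
bob | 2
carol | 3
dave | 1
eve | 3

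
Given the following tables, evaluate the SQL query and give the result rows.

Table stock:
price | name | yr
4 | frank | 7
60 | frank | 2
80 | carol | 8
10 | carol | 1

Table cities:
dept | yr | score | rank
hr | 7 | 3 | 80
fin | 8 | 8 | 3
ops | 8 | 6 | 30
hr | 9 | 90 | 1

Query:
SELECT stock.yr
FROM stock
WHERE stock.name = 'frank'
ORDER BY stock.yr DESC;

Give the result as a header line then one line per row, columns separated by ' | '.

After WHERE (2 rows):
stock.price | stock.name | stock.yr
4 | frank | 7
60 | frank | 2
After SELECT (2 rows):
stock.yr
7
2
After ORDER BY (2 rows):
stock.yr
7
2

== RESULT ==
stock.yr
7
2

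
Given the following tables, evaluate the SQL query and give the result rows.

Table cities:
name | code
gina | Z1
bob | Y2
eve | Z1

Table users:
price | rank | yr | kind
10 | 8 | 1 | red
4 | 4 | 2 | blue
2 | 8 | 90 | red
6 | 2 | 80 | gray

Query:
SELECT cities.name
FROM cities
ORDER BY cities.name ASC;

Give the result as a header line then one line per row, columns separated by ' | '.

After SELECT (3 rows):
cities.name
gina
bob
eve
After ORDER BY (3 rows):
cities.name
bob
eve
gina

== RESULT ==
cities.name
bob
eve
gina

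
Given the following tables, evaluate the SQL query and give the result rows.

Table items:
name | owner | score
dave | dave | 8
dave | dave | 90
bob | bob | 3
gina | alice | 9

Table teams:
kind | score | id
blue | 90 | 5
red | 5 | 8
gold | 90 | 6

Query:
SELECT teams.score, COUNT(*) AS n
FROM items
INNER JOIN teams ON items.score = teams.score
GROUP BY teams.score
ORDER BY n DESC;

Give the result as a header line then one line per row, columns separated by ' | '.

== RESULT ==
teams.score | n
90 | 2

Derivation:
After JOIN teams (2 rows):
items.name | items.owner | items.score | teams.kind | teams.score | teams.id
dave | dave | 90 | blue | 90 | 5
dave | dave | 90 | gold | 90 | 6
After GROUP BY (1 rows):
teams.score | n
90 | 2
After ORDER BY (1 rows):
teams.score | n
90 | 2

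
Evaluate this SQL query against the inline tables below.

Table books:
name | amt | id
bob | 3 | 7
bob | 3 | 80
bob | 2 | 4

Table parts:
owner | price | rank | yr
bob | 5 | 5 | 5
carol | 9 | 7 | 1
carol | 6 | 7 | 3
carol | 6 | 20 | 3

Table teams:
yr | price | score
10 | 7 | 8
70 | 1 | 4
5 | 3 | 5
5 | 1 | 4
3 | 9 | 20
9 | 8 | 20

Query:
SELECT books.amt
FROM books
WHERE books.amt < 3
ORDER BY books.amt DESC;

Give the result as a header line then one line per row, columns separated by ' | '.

After WHERE (1 rows):
books.name | books.amt | books.id
bob | 2 | 4
After SELECT (1 rows):
books.amt
2
After ORDER BY (1 rows):
books.amt
2

== RESULT ==
books.amt
2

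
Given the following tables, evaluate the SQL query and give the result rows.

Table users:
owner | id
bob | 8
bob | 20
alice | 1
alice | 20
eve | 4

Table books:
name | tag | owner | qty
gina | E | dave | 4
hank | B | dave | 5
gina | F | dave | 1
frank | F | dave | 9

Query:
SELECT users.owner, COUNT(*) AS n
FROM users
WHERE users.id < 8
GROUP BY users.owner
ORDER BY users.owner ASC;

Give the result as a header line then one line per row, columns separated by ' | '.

== RESULT ==
users.owner | n
alice | 1
eve | 1

Derivation:
After WHERE (2 rows):
users.owner | users.id
alice | 1
eve | 4
After GROUP BY (2 rows):
users.owner | n
alice | 1
eve | 1
After ORDER BY (2 rows):
users.owner | n
alice | 1
eve | 1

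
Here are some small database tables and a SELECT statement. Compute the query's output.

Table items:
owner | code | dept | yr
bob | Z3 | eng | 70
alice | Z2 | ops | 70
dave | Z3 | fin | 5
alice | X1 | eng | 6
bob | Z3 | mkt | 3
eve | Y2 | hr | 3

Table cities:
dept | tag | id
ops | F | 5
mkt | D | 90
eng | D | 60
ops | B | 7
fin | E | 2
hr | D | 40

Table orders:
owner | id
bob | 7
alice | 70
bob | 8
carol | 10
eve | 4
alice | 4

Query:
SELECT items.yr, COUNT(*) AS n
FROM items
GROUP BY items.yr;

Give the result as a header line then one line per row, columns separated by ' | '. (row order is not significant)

== RESULT ==
items.yr | n
70 | 2
5 | 1
6 | 1
3 | 2

Derivation:
After GROUP BY (4 rows):
items.yr | n
70 | 2
5 | 1
6 | 1
3 | 2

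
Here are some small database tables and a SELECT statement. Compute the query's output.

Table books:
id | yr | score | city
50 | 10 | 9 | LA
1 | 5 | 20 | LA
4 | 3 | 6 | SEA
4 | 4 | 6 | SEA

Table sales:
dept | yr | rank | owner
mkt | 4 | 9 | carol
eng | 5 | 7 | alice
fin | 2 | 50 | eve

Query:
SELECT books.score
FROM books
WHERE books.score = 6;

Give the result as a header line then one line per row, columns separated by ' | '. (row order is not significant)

== RESULT ==
books.score
6
6

Derivation:
After WHERE (2 rows):
books.id | books.yr | books.score | books.city
4 | 3 | 6 | SEA
4 | 4 | 6 | SEA
After SELECT (2 rows):
books.score
6
6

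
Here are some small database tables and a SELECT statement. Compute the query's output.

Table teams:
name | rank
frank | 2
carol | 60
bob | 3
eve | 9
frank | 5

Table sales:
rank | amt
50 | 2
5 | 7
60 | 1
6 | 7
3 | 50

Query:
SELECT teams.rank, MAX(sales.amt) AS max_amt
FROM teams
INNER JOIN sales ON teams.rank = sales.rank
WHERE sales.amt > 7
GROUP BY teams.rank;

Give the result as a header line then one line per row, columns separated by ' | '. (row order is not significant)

After JOIN sales (3 rows):
teams.name | teams.rank | sales.rank | sales.amt
carol | 60 | 60 | 1
bob | 3 | 3 | 50
frank | 5 | 5 | 7
After WHERE (1 rows):
teams.name | teams.rank | sales.rank | sales.amt
bob | 3 | 3 | 50
After GROUP BY (1 rows):
teams.rank | max_amt
3 | 50

== RESULT ==
teams.rank | max_amt
3 | 50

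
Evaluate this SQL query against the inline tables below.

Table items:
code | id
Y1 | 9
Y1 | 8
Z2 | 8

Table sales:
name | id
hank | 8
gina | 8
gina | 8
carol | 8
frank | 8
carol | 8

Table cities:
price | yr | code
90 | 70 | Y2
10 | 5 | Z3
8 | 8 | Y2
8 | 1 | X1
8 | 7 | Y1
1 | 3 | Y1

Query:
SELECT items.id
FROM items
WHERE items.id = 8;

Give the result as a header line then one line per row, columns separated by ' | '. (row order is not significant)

== RESULT ==
items.id
8
8

Derivation:
After WHERE (2 rows):
items.code | items.id
Y1 | 8
Z2 | 8
After SELECT (2 rows):
items.id
8
8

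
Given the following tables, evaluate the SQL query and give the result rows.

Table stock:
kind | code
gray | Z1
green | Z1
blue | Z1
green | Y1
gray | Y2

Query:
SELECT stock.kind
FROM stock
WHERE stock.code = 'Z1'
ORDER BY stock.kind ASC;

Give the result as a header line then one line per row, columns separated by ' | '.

== RESULT ==
stock.kind
blue
gray
green

Derivation:
After WHERE (3 rows):
stock.kind | stock.code
gray | Z1
green | Z1
blue | Z1
After SELECT (3 rows):
stock.kind
gray
green
blue
After ORDER BY (3 rows):
stock.kind
blue
gray
green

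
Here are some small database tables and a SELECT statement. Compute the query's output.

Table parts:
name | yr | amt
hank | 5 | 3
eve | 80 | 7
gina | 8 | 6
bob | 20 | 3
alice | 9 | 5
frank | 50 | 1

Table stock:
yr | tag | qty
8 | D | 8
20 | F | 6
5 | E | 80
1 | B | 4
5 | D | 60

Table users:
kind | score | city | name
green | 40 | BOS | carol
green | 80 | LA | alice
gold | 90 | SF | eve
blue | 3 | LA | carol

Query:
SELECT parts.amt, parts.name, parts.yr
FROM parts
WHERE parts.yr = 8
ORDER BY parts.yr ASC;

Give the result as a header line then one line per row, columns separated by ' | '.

After WHERE (1 rows):
parts.name | parts.yr | parts.amt
gina | 8 | 6
After SELECT (1 rows):
parts.amt | parts.name | parts.yr
6 | gina | 8
After ORDER BY (1 rows):
parts.amt | parts.name | parts.yr
6 | gina | 8

== RESULT ==
parts.amt | parts.name | parts.yr
6 | gina | 8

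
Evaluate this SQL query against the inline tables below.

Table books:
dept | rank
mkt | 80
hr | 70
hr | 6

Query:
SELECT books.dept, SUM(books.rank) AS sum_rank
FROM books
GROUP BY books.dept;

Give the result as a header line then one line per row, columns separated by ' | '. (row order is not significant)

== RESULT ==
books.dept | sum_rank
mkt | 80
hr | 76

Derivation:
After GROUP BY (2 rows):
books.dept | sum_rank
mkt | 80
hr | 76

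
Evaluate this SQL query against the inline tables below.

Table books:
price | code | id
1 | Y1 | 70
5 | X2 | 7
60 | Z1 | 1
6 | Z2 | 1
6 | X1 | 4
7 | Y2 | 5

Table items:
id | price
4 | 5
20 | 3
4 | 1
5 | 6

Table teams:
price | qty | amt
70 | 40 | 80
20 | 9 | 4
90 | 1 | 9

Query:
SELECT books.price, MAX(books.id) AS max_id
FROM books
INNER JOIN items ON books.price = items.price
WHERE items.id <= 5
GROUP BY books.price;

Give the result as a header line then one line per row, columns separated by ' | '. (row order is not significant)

== RESULT ==
books.price | max_id
1 | 70
5 | 7
6 | 4

Derivation:
After JOIN items (4 rows):
books.price | books.code | books.id | items.id | items.price
1 | Y1 | 70 | 4 | 1
5 | X2 | 7 | 4 | 5
6 | Z2 | 1 | 5 | 6
6 | X1 | 4 | 5 | 6
After WHERE (4 rows):
books.price | books.code | books.id | items.id | items.price
1 | Y1 | 70 | 4 | 1
5 | X2 | 7 | 4 | 5
6 | Z2 | 1 | 5 | 6
6 | X1 | 4 | 5 | 6
After GROUP BY (3 rows):
books.price | max_id
1 | 70
5 | 7
6 | 4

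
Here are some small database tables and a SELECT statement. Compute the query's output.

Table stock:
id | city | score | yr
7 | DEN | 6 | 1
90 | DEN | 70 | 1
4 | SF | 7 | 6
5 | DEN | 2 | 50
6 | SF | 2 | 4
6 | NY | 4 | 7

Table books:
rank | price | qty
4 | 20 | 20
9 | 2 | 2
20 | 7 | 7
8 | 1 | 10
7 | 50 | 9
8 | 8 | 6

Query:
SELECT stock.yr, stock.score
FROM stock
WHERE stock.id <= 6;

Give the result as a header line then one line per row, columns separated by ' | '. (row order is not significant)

== RESULT ==
stock.yr | stock.score
6 | 7
50 | 2
4 | 2
7 | 4

Derivation:
After WHERE (4 rows):
stock.id | stock.city | stock.score | stock.yr
4 | SF | 7 | 6
5 | DEN | 2 | 50
6 | SF | 2 | 4
6 | NY | 4 | 7
After SELECT (4 rows):
stock.yr | stock.score
6 | 7
50 | 2
4 | 2
7 | 4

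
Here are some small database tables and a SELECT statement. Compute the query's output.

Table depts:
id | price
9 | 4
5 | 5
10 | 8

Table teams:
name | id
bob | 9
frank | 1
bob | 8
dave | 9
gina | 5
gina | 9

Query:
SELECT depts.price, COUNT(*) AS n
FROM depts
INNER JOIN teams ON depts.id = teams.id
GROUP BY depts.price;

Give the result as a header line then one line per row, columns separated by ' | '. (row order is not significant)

After JOIN teams (4 rows):
depts.id | depts.price | teams.name | teams.id
9 | 4 | bob | 9
9 | 4 | dave | 9
9 | 4 | gina | 9
5 | 5 | gina | 5
After GROUP BY (2 rows):
depts.price | n
4 | 3
5 | 1

== RESULT ==
depts.price | n
4 | 3
5 | 1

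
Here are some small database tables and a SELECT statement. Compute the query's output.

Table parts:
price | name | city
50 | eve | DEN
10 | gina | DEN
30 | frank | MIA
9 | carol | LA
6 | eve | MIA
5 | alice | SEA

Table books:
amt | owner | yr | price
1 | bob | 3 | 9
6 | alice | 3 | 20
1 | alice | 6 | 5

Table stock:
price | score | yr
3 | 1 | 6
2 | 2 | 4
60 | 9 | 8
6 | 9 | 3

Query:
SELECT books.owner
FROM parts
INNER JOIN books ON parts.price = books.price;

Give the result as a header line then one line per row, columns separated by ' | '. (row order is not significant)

After JOIN books (2 rows):
parts.price | parts.name | parts.city | books.amt | books.owner | books.yr | books.price
9 | carol | LA | 1 | bob | 3 | 9
5 | alice | SEA | 1 | alice | 6 | 5
After SELECT (2 rows):
books.owner
bob
alice

== RESULT ==
books.owner
bob
alice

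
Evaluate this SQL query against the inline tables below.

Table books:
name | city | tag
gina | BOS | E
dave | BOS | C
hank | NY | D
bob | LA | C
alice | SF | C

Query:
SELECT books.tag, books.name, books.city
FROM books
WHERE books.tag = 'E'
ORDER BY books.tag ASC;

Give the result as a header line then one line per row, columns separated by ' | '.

After WHERE (1 rows):
books.name | books.city | books.tag
gina | BOS | E
After SELECT (1 rows):
books.tag | books.name | books.city
E | gina | BOS
After ORDER BY (1 rows):
books.tag | books.name | books.city
E | gina | BOS

== RESULT ==
books.tag | books.name | books.city
E | gina | BOS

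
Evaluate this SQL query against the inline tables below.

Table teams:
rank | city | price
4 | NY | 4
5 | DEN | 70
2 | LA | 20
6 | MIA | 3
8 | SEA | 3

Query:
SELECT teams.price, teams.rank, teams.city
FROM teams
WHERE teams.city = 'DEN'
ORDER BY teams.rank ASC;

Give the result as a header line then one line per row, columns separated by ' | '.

After WHERE (1 rows):
teams.rank | teams.city | teams.price
5 | DEN | 70
After SELECT (1 rows):
teams.price | teams.rank | teams.city
70 | 5 | DEN
After ORDER BY (1 rows):
teams.price | teams.rank | teams.city
70 | 5 | DEN

== RESULT ==
teams.price | teams.rank | teams.city
70 | 5 | DEN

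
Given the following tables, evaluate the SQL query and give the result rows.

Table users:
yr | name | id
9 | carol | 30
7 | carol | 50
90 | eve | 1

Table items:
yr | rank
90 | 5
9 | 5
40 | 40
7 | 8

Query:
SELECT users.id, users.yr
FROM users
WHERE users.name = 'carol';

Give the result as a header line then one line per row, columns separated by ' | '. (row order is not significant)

== RESULT ==
users.id | users.yr
30 | 9
50 | 7

Derivation:
After WHERE (2 rows):
users.yr | users.name | users.id
9 | carol | 30
7 | carol | 50
After SELECT (2 rows):
users.id | users.yr
30 | 9
50 | 7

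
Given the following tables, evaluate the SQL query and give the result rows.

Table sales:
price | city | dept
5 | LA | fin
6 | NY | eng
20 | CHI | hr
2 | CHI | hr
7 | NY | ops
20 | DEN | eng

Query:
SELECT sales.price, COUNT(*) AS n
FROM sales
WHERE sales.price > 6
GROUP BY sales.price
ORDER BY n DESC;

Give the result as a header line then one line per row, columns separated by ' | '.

== RESULT ==
sales.price | n
20 | 2
7 | 1

Derivation:
After WHERE (3 rows):
sales.price | sales.city | sales.dept
20 | CHI | hr
7 | NY | ops
20 | DEN | eng
After GROUP BY (2 rows):
sales.price | n
20 | 2
7 | 1
After ORDER BY (2 rows):
sales.price | n
20 | 2
7 | 1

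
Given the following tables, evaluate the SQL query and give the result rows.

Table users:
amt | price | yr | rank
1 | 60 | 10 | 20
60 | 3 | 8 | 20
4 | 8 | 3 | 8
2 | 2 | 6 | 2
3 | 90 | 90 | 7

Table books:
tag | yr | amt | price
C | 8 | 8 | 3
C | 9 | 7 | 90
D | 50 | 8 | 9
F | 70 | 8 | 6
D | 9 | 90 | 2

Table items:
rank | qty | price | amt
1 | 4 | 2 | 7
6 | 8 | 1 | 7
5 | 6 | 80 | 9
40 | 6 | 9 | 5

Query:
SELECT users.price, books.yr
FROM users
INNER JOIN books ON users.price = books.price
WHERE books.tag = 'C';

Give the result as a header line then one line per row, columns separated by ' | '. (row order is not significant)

After JOIN books (3 rows):
users.amt | users.price | users.yr | users.rank | books.tag | books.yr | books.amt | books.price
60 | 3 | 8 | 20 | C | 8 | 8 | 3
2 | 2 | 6 | 2 | D | 9 | 90 | 2
3 | 90 | 90 | 7 | C | 9 | 7 | 90
After WHERE (2 rows):
users.amt | users.price | users.yr | users.rank | books.tag | books.yr | books.amt | books.price
60 | 3 | 8 | 20 | C | 8 | 8 | 3
3 | 90 | 90 | 7 | C | 9 | 7 | 90
After SELECT (2 rows):
users.price | books.yr
3 | 8
90 | 9

== RESULT ==
users.price | books.yr
3 | 8
90 | 9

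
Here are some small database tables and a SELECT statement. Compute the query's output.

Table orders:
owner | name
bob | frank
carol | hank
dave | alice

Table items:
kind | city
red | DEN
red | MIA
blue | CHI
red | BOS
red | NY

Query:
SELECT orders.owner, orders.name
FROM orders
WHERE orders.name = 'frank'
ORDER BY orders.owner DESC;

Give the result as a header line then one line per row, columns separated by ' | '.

After WHERE (1 rows):
orders.owner | orders.name
bob | frank
After SELECT (1 rows):
orders.owner | orders.name
bob | frank
After ORDER BY (1 rows):
orders.owner | orders.name
bob | frank

== RESULT ==
orders.owner | orders.name
bob | frank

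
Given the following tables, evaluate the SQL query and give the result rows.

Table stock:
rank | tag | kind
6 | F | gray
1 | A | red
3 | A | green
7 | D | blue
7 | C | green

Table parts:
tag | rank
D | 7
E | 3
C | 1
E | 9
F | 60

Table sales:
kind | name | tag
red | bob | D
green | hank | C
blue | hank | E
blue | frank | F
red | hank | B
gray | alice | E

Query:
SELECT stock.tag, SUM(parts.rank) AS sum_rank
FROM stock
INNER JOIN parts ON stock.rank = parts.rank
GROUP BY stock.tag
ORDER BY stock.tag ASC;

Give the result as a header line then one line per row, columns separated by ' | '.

== RESULT ==
stock.tag | sum_rank
A | 4
C | 7
D | 7

Derivation:
After JOIN parts (4 rows):
stock.rank | stock.tag | stock.kind | parts.tag | parts.rank
1 | A | red | C | 1
3 | A | green | E | 3
7 | D | blue | D | 7
7 | C | green | D | 7
After GROUP BY (3 rows):
stock.tag | sum_rank
A | 4
D | 7
C | 7
After ORDER BY (3 rows):
stock.tag | sum_rank
A | 4
C | 7
D | 7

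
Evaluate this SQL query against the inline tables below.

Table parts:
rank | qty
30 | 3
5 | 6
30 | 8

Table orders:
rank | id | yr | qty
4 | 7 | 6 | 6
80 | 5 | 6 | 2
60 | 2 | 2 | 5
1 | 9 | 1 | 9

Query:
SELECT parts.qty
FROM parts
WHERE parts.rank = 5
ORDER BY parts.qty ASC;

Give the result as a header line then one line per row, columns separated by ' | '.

After WHERE (1 rows):
parts.rank | parts.qty
5 | 6
After SELECT (1 rows):
parts.qty
6
After ORDER BY (1 rows):
parts.qty
6

== RESULT ==
parts.qty
6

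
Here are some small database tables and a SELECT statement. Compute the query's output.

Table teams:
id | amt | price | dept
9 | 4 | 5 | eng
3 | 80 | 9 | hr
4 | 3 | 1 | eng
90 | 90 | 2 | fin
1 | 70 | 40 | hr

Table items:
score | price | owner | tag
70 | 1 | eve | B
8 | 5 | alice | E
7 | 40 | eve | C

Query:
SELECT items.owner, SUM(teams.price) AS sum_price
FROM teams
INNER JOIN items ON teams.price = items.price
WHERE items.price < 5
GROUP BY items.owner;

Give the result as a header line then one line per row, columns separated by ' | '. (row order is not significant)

== RESULT ==
items.owner | sum_price
eve | 1

Derivation:
After JOIN items (3 rows):
teams.id | teams.amt | teams.price | teams.dept | items.score | items.price | items.owner | items.tag
9 | 4 | 5 | eng | 8 | 5 | alice | E
4 | 3 | 1 | eng | 70 | 1 | eve | B
1 | 70 | 40 | hr | 7 | 40 | eve | C
After WHERE (1 rows):
teams.id | teams.amt | teams.price | teams.dept | items.score | items.price | items.owner | items.tag
4 | 3 | 1 | eng | 70 | 1 | eve | B
After GROUP BY (1 rows):
items.owner | sum_price
eve | 1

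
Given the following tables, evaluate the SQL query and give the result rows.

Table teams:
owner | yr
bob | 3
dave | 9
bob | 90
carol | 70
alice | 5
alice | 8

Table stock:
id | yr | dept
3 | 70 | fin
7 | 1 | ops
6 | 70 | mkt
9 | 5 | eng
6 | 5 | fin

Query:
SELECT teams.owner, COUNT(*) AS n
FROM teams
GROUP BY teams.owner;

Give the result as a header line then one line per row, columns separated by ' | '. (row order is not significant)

After GROUP BY (4 rows):
teams.owner | n
bob | 2
dave | 1
carol | 1
alice | 2

== RESULT ==
teams.owner | n
bob | 2
dave | 1
carol | 1
alice | 2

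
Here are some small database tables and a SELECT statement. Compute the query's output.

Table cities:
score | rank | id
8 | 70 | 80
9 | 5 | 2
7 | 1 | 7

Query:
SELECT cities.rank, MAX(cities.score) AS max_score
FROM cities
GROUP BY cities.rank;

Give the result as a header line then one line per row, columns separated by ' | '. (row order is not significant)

After GROUP BY (3 rows):
cities.rank | max_score
70 | 8
5 | 9
1 | 7

== RESULT ==
cities.rank | max_score
70 | 8
5 | 9
1 | 7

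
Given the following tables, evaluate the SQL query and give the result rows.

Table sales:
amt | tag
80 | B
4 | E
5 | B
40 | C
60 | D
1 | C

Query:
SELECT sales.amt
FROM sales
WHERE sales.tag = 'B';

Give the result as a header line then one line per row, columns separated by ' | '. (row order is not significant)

After WHERE (2 rows):
sales.amt | sales.tag
80 | B
5 | B
After SELECT (2 rows):
sales.amt
80
5

== RESULT ==
sales.amt
80
5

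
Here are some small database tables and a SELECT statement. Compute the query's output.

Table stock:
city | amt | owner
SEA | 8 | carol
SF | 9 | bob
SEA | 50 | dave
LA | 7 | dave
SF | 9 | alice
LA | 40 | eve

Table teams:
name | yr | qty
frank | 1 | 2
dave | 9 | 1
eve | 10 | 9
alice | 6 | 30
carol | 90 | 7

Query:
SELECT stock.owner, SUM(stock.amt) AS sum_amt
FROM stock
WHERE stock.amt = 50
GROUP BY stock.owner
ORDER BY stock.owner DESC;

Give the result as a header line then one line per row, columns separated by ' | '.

== RESULT ==
stock.owner | sum_amt
dave | 50

Derivation:
After WHERE (1 rows):
stock.city | stock.amt | stock.owner
SEA | 50 | dave
After GROUP BY (1 rows):
stock.owner | sum_amt
dave | 50
After ORDER BY (1 rows):
stock.owner | sum_amt
dave | 50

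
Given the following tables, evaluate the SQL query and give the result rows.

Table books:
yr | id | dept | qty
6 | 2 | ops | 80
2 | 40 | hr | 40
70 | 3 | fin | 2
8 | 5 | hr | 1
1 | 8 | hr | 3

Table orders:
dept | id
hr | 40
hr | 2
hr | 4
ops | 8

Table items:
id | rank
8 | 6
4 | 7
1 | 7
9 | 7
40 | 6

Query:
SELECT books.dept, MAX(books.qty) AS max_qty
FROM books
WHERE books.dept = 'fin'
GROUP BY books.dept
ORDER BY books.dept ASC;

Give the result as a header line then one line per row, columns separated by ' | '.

== RESULT ==
books.dept | max_qty
fin | 2

Derivation:
After WHERE (1 rows):
books.yr | books.id | books.dept | books.qty
70 | 3 | fin | 2
After GROUP BY (1 rows):
books.dept | max_qty
fin | 2
After ORDER BY (1 rows):
books.dept | max_qty
fin | 2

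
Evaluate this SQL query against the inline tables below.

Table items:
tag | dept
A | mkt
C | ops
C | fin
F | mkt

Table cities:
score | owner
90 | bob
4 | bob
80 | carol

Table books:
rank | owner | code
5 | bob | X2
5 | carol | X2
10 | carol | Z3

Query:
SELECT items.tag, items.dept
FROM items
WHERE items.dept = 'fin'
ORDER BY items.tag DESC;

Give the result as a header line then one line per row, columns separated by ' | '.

== RESULT ==
items.tag | items.dept
C | fin

Derivation:
After WHERE (1 rows):
items.tag | items.dept
C | fin
After SELECT (1 rows):
items.tag | items.dept
C | fin
After ORDER BY (1 rows):
items.tag | items.dept
C | fin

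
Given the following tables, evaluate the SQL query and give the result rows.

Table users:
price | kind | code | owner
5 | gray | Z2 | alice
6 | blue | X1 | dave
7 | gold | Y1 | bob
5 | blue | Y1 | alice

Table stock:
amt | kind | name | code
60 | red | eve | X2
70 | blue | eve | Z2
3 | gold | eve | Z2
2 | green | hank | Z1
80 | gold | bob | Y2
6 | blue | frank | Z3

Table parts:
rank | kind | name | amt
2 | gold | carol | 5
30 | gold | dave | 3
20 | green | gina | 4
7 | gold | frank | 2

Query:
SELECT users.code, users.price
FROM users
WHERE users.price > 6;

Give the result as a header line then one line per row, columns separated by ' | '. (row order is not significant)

== RESULT ==
users.code | users.price
Y1 | 7

Derivation:
After WHERE (1 rows):
users.price | users.kind | users.code | users.owner
7 | gold | Y1 | bob
After SELECT (1 rows):
users.code | users.price
Y1 | 7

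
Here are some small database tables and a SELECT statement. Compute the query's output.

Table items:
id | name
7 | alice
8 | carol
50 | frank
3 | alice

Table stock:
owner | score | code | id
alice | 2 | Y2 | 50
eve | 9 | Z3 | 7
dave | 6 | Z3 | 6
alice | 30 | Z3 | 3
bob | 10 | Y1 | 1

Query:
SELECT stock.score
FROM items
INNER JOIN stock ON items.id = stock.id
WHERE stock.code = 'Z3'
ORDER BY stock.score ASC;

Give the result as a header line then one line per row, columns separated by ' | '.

== RESULT ==
stock.score
9
30

Derivation:
After JOIN stock (3 rows):
items.id | items.name | stock.owner | stock.score | stock.code | stock.id
7 | alice | eve | 9 | Z3 | 7
50 | frank | alice | 2 | Y2 | 50
3 | alice | alice | 30 | Z3 | 3
After WHERE (2 rows):
items.id | items.name | stock.owner | stock.score | stock.code | stock.id
7 | alice | eve | 9 | Z3 | 7
3 | alice | alice | 30 | Z3 | 3
After SELECT (2 rows):
stock.score
9
30
After ORDER BY (2 rows):
stock.score
9
30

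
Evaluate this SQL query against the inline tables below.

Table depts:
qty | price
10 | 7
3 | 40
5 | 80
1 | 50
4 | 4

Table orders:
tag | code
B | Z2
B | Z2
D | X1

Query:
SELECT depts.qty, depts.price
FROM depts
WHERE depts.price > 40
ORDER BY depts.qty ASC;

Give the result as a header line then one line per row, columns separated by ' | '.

== RESULT ==
depts.qty | depts.price
1 | 50
5 | 80

Derivation:
After WHERE (2 rows):
depts.qty | depts.price
5 | 80
1 | 50
After SELECT (2 rows):
depts.qty | depts.price
5 | 80
1 | 50
After ORDER BY (2 rows):
depts.qty | depts.price
1 | 50
5 | 80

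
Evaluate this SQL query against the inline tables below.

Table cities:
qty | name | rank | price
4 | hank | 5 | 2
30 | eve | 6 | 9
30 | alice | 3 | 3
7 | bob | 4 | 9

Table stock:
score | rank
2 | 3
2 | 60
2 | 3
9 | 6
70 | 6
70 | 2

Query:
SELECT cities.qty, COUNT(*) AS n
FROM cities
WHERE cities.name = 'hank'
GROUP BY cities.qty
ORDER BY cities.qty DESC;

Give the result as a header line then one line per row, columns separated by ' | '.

After WHERE (1 rows):
cities.qty | cities.name | cities.rank | cities.price
4 | hank | 5 | 2
After GROUP BY (1 rows):
cities.qty | n
4 | 1
After ORDER BY (1 rows):
cities.qty | n
4 | 1

== RESULT ==
cities.qty | n
4 | 1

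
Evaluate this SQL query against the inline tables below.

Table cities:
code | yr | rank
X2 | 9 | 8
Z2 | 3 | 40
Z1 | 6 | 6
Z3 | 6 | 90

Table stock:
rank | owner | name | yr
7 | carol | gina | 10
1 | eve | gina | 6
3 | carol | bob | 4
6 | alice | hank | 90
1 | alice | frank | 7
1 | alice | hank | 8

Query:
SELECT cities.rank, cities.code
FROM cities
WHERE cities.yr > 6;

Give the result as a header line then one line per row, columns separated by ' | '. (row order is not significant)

== RESULT ==
cities.rank | cities.code
8 | X2

Derivation:
After WHERE (1 rows):
cities.code | cities.yr | cities.rank
X2 | 9 | 8
After SELECT (1 rows):
cities.rank | cities.code
8 | X2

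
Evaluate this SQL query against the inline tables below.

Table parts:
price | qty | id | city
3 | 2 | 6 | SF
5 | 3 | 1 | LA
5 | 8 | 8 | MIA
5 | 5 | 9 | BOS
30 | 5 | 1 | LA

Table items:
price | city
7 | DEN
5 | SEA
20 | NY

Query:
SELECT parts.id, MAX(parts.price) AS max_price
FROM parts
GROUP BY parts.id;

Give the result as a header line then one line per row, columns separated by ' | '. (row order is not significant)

== RESULT ==
parts.id | max_price
6 | 3
1 | 30
8 | 5
9 | 5

Derivation:
After GROUP BY (4 rows):
parts.id | max_price
6 | 3
1 | 30
8 | 5
9 | 5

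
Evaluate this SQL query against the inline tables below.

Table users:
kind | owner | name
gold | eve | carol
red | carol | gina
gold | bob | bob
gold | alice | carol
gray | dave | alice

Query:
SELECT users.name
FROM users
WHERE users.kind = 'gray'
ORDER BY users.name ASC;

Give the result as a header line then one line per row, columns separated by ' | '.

== RESULT ==
users.name
alice

Derivation:
After WHERE (1 rows):
users.kind | users.owner | users.name
gray | dave | alice
After SELECT (1 rows):
users.name
alice
After ORDER BY (1 rows):
users.name
alice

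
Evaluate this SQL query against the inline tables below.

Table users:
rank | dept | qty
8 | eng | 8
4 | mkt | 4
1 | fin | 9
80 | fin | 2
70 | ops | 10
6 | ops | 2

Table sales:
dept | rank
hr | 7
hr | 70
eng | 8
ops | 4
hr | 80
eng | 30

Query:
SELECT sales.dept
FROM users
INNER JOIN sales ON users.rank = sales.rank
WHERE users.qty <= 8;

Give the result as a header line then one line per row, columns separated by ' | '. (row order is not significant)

After JOIN sales (4 rows):
users.rank | users.dept | users.qty | sales.dept | sales.rank
8 | eng | 8 | eng | 8
4 | mkt | 4 | ops | 4
80 | fin | 2 | hr | 80
70 | ops | 10 | hr | 70
After WHERE (3 rows):
users.rank | users.dept | users.qty | sales.dept | sales.rank
8 | eng | 8 | eng | 8
4 | mkt | 4 | ops | 4
80 | fin | 2 | hr | 80
After SELECT (3 rows):
sales.dept
eng
ops
hr

== RESULT ==
sales.dept
eng
ops
hr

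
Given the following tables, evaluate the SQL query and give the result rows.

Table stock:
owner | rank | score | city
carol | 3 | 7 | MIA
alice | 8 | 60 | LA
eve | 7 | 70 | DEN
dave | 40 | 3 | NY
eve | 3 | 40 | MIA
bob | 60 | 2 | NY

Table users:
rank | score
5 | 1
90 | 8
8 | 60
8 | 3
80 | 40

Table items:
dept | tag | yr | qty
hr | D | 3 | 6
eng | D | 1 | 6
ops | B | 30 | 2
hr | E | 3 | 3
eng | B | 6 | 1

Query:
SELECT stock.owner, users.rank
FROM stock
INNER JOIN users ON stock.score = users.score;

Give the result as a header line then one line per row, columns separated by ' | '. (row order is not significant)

After JOIN users (3 rows):
stock.owner | stock.rank | stock.score | stock.city | users.rank | users.score
alice | 8 | 60 | LA | 8 | 60
dave | 40 | 3 | NY | 8 | 3
eve | 3 | 40 | MIA | 80 | 40
After SELECT (3 rows):
stock.owner | users.rank
alice | 8
dave | 8
eve | 80

== RESULT ==
stock.owner | users.rank
alice | 8
dave | 8
eve | 80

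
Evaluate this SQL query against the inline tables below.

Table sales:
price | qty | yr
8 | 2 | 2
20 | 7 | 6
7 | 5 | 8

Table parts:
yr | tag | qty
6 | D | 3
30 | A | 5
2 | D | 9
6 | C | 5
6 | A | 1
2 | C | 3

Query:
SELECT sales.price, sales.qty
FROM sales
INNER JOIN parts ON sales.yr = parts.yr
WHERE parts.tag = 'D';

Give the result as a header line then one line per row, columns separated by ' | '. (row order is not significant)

After JOIN parts (5 rows):
sales.price | sales.qty | sales.yr | parts.yr | parts.tag | parts.qty
8 | 2 | 2 | 2 | D | 9
8 | 2 | 2 | 2 | C | 3
20 | 7 | 6 | 6 | D | 3
20 | 7 | 6 | 6 | C | 5
20 | 7 | 6 | 6 | A | 1
After WHERE (2 rows):
sales.price | sales.qty | sales.yr | parts.yr | parts.tag | parts.qty
8 | 2 | 2 | 2 | D | 9
20 | 7 | 6 | 6 | D | 3
After SELECT (2 rows):
sales.price | sales.qty
8 | 2
20 | 7

== RESULT ==
sales.price | sales.qty
8 | 2
20 | 7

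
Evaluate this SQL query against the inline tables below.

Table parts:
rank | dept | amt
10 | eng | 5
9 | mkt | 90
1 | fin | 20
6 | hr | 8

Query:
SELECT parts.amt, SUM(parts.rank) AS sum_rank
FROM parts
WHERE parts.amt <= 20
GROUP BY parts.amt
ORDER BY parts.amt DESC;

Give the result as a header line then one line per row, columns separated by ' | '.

== RESULT ==
parts.amt | sum_rank
20 | 1
8 | 6
5 | 10

Derivation:
After WHERE (3 rows):
parts.rank | parts.dept | parts.amt
10 | eng | 5
1 | fin | 20
6 | hr | 8
After GROUP BY (3 rows):
parts.amt | sum_rank
5 | 10
20 | 1
8 | 6
After ORDER BY (3 rows):
parts.amt | sum_rank
20 | 1
8 | 6
5 | 10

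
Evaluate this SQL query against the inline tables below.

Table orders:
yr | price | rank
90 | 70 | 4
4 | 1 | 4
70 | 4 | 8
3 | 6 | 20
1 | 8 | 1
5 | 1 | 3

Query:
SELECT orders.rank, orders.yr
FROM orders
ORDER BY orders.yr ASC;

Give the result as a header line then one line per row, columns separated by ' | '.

== RESULT ==
orders.rank | orders.yr
1 | 1
20 | 3
4 | 4
3 | 5
8 | 70
4 | 90

Derivation:
After SELECT (6 rows):
orders.rank | orders.yr
4 | 90
4 | 4
8 | 70
20 | 3
1 | 1
3 | 5
After ORDER BY (6 rows):
orders.rank | orders.yr
1 | 1
20 | 3
4 | 4
3 | 5
8 | 70
4 | 90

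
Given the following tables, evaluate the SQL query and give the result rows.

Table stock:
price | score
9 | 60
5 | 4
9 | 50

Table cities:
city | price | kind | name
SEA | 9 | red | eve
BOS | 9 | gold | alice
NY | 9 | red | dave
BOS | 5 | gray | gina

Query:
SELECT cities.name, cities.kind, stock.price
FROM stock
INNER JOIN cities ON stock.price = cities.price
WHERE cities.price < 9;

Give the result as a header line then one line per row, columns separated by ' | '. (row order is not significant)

After JOIN cities (7 rows):
stock.price | stock.score | cities.city | cities.price | cities.kind | cities.name
9 | 60 | SEA | 9 | red | eve
9 | 60 | BOS | 9 | gold | alice
9 | 60 | NY | 9 | red | dave
5 | 4 | BOS | 5 | gray | gina
9 | 50 | SEA | 9 | red | eve
9 | 50 | BOS | 9 | gold | alice
9 | 50 | NY | 9 | red | dave
After WHERE (1 rows):
stock.price | stock.score | cities.city | cities.price | cities.kind | cities.name
5 | 4 | BOS | 5 | gray | gina
After SELECT (1 rows):
cities.name | cities.kind | stock.price
gina | gray | 5

== RESULT ==
cities.name | cities.kind | stock.price
gina | gray | 5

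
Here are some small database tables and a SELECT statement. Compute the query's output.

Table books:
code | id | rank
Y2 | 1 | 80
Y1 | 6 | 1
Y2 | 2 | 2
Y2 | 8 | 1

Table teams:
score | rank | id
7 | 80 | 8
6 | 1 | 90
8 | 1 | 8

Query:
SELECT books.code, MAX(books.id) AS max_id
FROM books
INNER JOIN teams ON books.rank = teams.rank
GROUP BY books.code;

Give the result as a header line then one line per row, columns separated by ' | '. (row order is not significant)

After JOIN teams (5 rows):
books.code | books.id | books.rank | teams.score | teams.rank | teams.id
Y2 | 1 | 80 | 7 | 80 | 8
Y1 | 6 | 1 | 6 | 1 | 90
Y1 | 6 | 1 | 8 | 1 | 8
Y2 | 8 | 1 | 6 | 1 | 90
Y2 | 8 | 1 | 8 | 1 | 8
After GROUP BY (2 rows):
books.code | max_id
Y2 | 8
Y1 | 6

== RESULT ==
books.code | max_id
Y2 | 8
Y1 | 6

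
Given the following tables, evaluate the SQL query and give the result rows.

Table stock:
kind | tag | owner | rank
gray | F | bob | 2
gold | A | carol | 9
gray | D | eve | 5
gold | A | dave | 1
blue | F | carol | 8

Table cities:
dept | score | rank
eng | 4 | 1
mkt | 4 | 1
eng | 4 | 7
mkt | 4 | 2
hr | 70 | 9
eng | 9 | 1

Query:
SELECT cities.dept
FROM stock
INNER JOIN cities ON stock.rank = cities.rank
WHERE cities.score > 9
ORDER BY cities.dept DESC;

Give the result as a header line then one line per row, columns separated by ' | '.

After JOIN cities (5 rows):
stock.kind | stock.tag | stock.owner | stock.rank | cities.dept | cities.score | cities.rank
gray | F | bob | 2 | mkt | 4 | 2
gold | A | carol | 9 | hr | 70 | 9
gold | A | dave | 1 | eng | 4 | 1
gold | A | dave | 1 | mkt | 4 | 1
gold | A | dave | 1 | eng | 9 | 1
After WHERE (1 rows):
stock.kind | stock.tag | stock.owner | stock.rank | cities.dept | cities.score | cities.rank
gold | A | carol | 9 | hr | 70 | 9
After SELECT (1 rows):
cities.dept
hr
After ORDER BY (1 rows):
cities.dept
hr

== RESULT ==
cities.dept
hr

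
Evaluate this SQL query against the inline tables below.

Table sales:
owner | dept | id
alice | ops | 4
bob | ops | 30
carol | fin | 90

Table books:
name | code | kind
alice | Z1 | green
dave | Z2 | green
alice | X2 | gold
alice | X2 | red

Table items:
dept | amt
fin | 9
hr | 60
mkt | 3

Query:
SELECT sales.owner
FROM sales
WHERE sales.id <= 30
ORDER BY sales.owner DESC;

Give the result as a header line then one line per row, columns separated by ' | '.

After WHERE (2 rows):
sales.owner | sales.dept | sales.id
alice | ops | 4
bob | ops | 30
After SELECT (2 rows):
sales.owner
alice
bob
After ORDER BY (2 rows):
sales.owner
bob
alice

== RESULT ==
sales.owner
bob
alice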